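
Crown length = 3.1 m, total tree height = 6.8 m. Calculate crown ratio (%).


Formula: Crown Ratio = (Crown Length / Total Height) * 100
CR = (3.1 m / 6.8 m) * 100
CR = 0.4559 * 100 = 45.6%

45.6


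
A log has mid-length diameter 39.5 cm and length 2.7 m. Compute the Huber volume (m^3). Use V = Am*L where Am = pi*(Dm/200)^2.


Huber: V = Am * L,  Am = pi*(Dm/200)^2
Am = pi*(39.5/200)^2 = 0.122542 m^2
V = 0.122542*2.7 = 0.3309 m^3

0.3309


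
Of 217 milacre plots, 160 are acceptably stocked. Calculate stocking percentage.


Formula: Stocking % = stocked plots / total plots * 100
Stocking = 160 / 217 * 100
Stocking = 0.7373 * 100 = 73.7%

73.7


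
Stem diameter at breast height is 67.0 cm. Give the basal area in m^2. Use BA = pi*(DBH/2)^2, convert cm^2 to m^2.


Formula: BA = pi * (DBH/2)^2 / 10000  (cm^2 to m^2)
Radius = DBH/2 = 67.0/2 = 33.5 cm
BA = pi * 33.5^2 / 10000
   = 3525.6524 cm^2 / 10000
   = 0.3526 m^2

0.3526


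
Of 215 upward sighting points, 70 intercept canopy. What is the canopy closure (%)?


Formula: Canopy closure = covered points / total points * 100
Closure = 70 / 215 * 100
Closure = 0.3256 * 100 = 32.6%

32.6


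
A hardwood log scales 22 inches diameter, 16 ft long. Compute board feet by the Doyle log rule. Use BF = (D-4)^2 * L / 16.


Doyle: BF = (D - 4)^2 * L / 16
Adjusted diameter = 22 - 4 = 18 in
(D-4)^2 = 18^2 = 324
BF = 324 * 16 / 16 = 324 BF

324


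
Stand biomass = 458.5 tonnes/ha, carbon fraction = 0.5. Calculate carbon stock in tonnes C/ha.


Formula: Carbon Stock = Biomass * Carbon Fraction
C = 458.5 t/ha * 0.5
C = 229.3 t C/ha

229.3


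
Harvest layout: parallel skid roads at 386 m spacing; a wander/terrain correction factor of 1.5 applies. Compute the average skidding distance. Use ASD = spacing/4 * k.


Formula: ASD = (spacing / 4) * correction
Uncorrected distance = spacing / 4 = 386 / 4 = 96.5 m
ASD = 96.5 * 1.5 = 145 m

145


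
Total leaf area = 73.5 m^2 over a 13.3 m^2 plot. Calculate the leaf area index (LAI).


Formula: LAI = total leaf area / ground area  (dimensionless)
LAI = 73.5 m^2 / 13.3 m^2
LAI = 5.53

5.53


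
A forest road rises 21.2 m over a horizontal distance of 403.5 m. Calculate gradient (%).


Formula: Gradient = rise / run * 100
Gradient = 21.2 / 403.5 * 100 = 5.3%

5.3


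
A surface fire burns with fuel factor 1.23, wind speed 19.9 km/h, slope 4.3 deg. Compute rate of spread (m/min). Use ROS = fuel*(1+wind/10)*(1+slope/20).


Formula: ROS = fuel * (1 + wind/10) * (1 + slope/20)
Wind factor = 1 + 19.9/10 = 2.99
Slope factor = 1 + 4.3/20 = 1.215
ROS = 1.23 * 2.99 * 1.215 = 4.47 m/min

4.47


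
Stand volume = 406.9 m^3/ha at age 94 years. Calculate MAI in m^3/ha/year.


Formula: MAI = Total Volume / Stand Age
MAI = 406.9 m^3/ha / 94 years
MAI = 4.33 m^3/ha/year

4.33


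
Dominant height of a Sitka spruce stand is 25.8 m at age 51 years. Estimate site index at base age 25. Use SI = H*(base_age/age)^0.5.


Formula: SI = H_dom * (base_age / age)^0.5
Age ratio = 25 / 51 = 0.4902
sqrt(age_ratio) = 0.70014
SI = 25.8 * 0.70014 = 18.1 m

18.1


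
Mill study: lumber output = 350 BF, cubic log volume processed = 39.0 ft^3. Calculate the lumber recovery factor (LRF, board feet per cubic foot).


Formula: LRF = Lumber Output (BF) / Log Input (ft^3)
LRF = 350 BF / 39.0 ft^3
LRF = 8.97 BF/ft^3

8.97


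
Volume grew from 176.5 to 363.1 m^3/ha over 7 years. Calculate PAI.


Formula: PAI = (V_T2 - V_T1) / (T2 - T1)
Volume increment = 363.1 - 176.5 = 186.6 m^3/ha
PAI = 186.6 / 7 = 26.66 m^3/ha/year

26.66


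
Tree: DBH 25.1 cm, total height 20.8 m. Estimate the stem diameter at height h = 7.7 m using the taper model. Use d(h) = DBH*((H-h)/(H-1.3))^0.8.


Taper: d(h) = DBH * ((H - h) / (H - 1.3))^0.8
Numerator = H - h = 20.8 - 7.7 = 13.1 m
Denominator = H - 1.3 = 20.8 - 1.3 = 19.5 m
Ratio = 13.1 / 19.5 = 0.67179
d = 25.1 * 0.67179^0.8 = 18.3 cm

18.3


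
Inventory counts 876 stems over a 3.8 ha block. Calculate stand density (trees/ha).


Formula: Stand Density = N_trees / Area_ha
Density = 876 trees / 3.8 ha
Density = 231 trees/ha

231


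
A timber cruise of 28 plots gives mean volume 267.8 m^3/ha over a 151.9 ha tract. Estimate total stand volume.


Formula: Total Volume = Mean Volume per ha * Total Area
Total Volume = 267.8 m^3/ha * 151.9 ha
Total Volume = 40679 m^3

40679


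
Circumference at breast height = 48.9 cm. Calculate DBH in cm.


Formula: DBH = C / pi
DBH = 48.9 / pi
pi = 3.14159...
DBH = 15.6 cm

15.6


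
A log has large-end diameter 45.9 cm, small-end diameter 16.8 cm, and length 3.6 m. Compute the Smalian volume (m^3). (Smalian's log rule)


Smalian: V = (A1 + A2)/2 * L,  A = pi*(D/200)^2
A1 = pi*(45.9/200)^2 = 0.165468 m^2
A2 = pi*(16.8/200)^2 = 0.022167 m^2
V = (0.165468+0.022167)/2*3.6 = 0.3377 m^3

0.3377


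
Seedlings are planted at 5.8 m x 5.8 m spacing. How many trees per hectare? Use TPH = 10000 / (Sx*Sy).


Formula: TPH = 10000 m^2/ha / (spacing_x * spacing_y)
Area per tree = 5.8 m * 5.8 m = 33.64 m^2
TPH = 10000 / 33.64 = 297 trees/ha

297


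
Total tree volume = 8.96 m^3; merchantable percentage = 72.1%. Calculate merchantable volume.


Formula: MV = V_total * (merchantable_pct / 100)
Merchantable fraction = 72.1% / 100 = 0.721
MV = 8.96 m^3 * 0.721 = 6.46 m^3

6.46


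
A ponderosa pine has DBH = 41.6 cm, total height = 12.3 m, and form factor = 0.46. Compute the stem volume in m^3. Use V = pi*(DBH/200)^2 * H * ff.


Formula: V = pi * (DBH/200)^2 * H * ff
Radius = DBH/200 = 41.6/200 = 0.208 m
Radius^2 = 0.208^2 = 0.043264 m^2
V = pi * 0.043264 * 12.3 * 0.46
V = 0.769 m^3

0.769


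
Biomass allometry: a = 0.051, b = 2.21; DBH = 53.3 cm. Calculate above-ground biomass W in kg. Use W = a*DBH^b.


Formula: W = a * DBH^b  (allometric power law)
DBH^b = 53.3^2.21 = 6547.3737
W = 0.051 * 6547.3737 = 333.9 kg

333.9


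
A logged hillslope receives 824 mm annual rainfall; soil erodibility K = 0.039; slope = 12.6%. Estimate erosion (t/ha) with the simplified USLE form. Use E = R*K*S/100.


Formula: E = R * K * S / 100  (simplified USLE)
R * K = 824 * 0.039 = 32.136
E = 32.136 * 12.6 / 100 = 4.05 t/ha

4.05


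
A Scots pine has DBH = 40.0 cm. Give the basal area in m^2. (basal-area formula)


Formula: BA = pi * (DBH/2)^2 / 10000  (cm^2 to m^2)
Radius = DBH/2 = 40.0/2 = 20.0 cm
BA = pi * 20.0^2 / 10000
   = 1256.6371 cm^2 / 10000
   = 0.1257 m^2

0.1257


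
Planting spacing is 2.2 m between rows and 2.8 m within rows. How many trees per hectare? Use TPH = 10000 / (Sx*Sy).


Formula: TPH = 10000 m^2/ha / (spacing_x * spacing_y)
Area per tree = 2.2 m * 2.8 m = 6.16 m^2
TPH = 10000 / 6.16 = 1623 trees/ha

1623


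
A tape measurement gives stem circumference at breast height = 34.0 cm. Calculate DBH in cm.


Formula: DBH = C / pi
DBH = 34.0 / pi
pi = 3.14159...
DBH = 10.8 cm

10.8


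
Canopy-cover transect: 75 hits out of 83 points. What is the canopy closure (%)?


Formula: Canopy closure = covered points / total points * 100
Closure = 75 / 83 * 100
Closure = 0.9036 * 100 = 90.4%

90.4


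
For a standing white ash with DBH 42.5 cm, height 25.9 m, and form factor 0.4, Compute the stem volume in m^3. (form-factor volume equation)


Formula: V = pi * (DBH/200)^2 * H * ff
Radius = DBH/200 = 42.5/200 = 0.2125 m
Radius^2 = 0.2125^2 = 0.04515625 m^2
V = pi * 0.04515625 * 25.9 * 0.4
V = 1.47 m^3

1.47


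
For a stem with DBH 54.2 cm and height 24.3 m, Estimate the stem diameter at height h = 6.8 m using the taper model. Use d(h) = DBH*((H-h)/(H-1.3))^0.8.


Taper: d(h) = DBH * ((H - h) / (H - 1.3))^0.8
Numerator = H - h = 24.3 - 6.8 = 17.5 m
Denominator = H - 1.3 = 24.3 - 1.3 = 23.0 m
Ratio = 17.5 / 23.0 = 0.76087
d = 54.2 * 0.76087^0.8 = 43.6 cm

43.6


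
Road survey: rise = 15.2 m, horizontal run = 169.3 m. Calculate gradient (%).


Formula: Gradient = rise / run * 100
Gradient = 15.2 / 169.3 * 100 = 9.0%

9.0


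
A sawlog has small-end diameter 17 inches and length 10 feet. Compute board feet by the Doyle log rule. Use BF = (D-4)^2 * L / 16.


Doyle: BF = (D - 4)^2 * L / 16
Adjusted diameter = 17 - 4 = 13 in
(D-4)^2 = 13^2 = 169
BF = 169 * 10 / 16 = 106 BF

106


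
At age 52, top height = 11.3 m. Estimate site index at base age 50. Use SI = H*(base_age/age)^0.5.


Formula: SI = H_dom * (base_age / age)^0.5
Age ratio = 50 / 52 = 0.96154
sqrt(age_ratio) = 0.98058
SI = 11.3 * 0.98058 = 11.1 m

11.1


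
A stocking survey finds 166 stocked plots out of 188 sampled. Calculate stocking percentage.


Formula: Stocking % = stocked plots / total plots * 100
Stocking = 166 / 188 * 100
Stocking = 0.883 * 100 = 88.3%

88.3


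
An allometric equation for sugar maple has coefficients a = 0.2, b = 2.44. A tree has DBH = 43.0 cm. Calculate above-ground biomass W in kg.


Formula: W = a * DBH^b  (allometric power law)
DBH^b = 43.0^2.44 = 9675.2686
W = 0.2 * 9675.2686 = 1935.1 kg

1935.1


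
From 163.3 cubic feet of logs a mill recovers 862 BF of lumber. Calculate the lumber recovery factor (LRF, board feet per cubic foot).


Formula: LRF = Lumber Output (BF) / Log Input (ft^3)
LRF = 862 BF / 163.3 ft^3
LRF = 5.28 BF/ft^3

5.28


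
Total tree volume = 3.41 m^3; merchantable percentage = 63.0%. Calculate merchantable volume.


Formula: MV = V_total * (merchantable_pct / 100)
Merchantable fraction = 63.0% / 100 = 0.63
MV = 3.41 m^3 * 0.63 = 2.148 m^3

2.148


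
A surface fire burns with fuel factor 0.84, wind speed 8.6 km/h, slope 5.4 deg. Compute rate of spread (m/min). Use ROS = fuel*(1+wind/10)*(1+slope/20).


Formula: ROS = fuel * (1 + wind/10) * (1 + slope/20)
Wind factor = 1 + 8.6/10 = 1.86
Slope factor = 1 + 5.4/20 = 1.27
ROS = 0.84 * 1.86 * 1.27 = 1.98 m/min

1.98


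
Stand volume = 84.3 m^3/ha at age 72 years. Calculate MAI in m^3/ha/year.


Formula: MAI = Total Volume / Stand Age
MAI = 84.3 m^3/ha / 72 years
MAI = 1.17 m^3/ha/year

1.17


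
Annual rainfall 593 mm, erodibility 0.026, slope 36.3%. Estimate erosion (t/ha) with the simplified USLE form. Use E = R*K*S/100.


Formula: E = R * K * S / 100  (simplified USLE)
R * K = 593 * 0.026 = 15.418
E = 15.418 * 36.3 / 100 = 5.6 t/ha

5.6


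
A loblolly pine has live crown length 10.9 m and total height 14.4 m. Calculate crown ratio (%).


Formula: Crown Ratio = (Crown Length / Total Height) * 100
CR = (10.9 m / 14.4 m) * 100
CR = 0.7569 * 100 = 75.7%

75.7


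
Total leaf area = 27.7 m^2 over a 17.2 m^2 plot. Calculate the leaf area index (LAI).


Formula: LAI = total leaf area / ground area  (dimensionless)
LAI = 27.7 m^2 / 17.2 m^2
LAI = 1.61

1.61


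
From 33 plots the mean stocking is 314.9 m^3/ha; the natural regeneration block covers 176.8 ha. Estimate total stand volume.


Formula: Total Volume = Mean Volume per ha * Total Area
Total Volume = 314.9 m^3/ha * 176.8 ha
Total Volume = 55674 m^3

55674


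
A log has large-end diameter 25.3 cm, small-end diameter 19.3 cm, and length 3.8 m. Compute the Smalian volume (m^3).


Smalian: V = (A1 + A2)/2 * L,  A = pi*(D/200)^2
A1 = pi*(25.3/200)^2 = 0.050273 m^2
A2 = pi*(19.3/200)^2 = 0.029255 m^2
V = (0.050273+0.029255)/2*3.8 = 0.1511 m^3

0.1511


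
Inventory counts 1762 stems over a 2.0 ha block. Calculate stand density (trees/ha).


Formula: Stand Density = N_trees / Area_ha
Density = 1762 trees / 2.0 ha
Density = 881 trees/ha

881


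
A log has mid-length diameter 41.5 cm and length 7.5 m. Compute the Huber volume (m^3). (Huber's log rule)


Huber: V = Am * L,  Am = pi*(Dm/200)^2
Am = pi*(41.5/200)^2 = 0.135265 m^2
V = 0.135265*7.5 = 1.0145 m^3

1.0145


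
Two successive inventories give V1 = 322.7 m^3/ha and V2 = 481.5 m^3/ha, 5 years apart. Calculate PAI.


Formula: PAI = (V_T2 - V_T1) / (T2 - T1)
Volume increment = 481.5 - 322.7 = 158.8 m^3/ha
PAI = 158.8 / 5 = 31.76 m^3/ha/year

31.76


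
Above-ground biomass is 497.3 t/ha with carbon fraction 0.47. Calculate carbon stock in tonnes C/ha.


Formula: Carbon Stock = Biomass * Carbon Fraction
C = 497.3 t/ha * 0.47
C = 233.7 t C/ha

233.7


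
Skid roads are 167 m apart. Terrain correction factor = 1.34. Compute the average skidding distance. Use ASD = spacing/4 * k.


Formula: ASD = (spacing / 4) * correction
Uncorrected distance = spacing / 4 = 167 / 4 = 41.75 m
ASD = 41.75 * 1.34 = 56 m

56


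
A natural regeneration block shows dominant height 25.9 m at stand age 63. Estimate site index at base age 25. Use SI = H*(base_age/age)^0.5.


Formula: SI = H_dom * (base_age / age)^0.5
Age ratio = 25 / 63 = 0.39683
sqrt(age_ratio) = 0.62994
SI = 25.9 * 0.62994 = 16.3 m

16.3


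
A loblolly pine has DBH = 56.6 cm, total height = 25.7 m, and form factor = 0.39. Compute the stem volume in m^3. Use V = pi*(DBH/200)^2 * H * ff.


Formula: V = pi * (DBH/200)^2 * H * ff
Radius = DBH/200 = 56.6/200 = 0.283 m
Radius^2 = 0.283^2 = 0.080089 m^2
V = pi * 0.080089 * 25.7 * 0.39
V = 2.522 m^3

2.522


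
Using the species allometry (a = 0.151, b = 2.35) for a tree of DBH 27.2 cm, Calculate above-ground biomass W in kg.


Formula: W = a * DBH^b  (allometric power law)
DBH^b = 27.2^2.35 = 2350.915
W = 0.151 * 2350.915 = 355.0 kg

355.0


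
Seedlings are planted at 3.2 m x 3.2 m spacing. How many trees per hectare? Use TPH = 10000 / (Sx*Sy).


Formula: TPH = 10000 m^2/ha / (spacing_x * spacing_y)
Area per tree = 3.2 m * 3.2 m = 10.24 m^2
TPH = 10000 / 10.24 = 977 trees/ha

977


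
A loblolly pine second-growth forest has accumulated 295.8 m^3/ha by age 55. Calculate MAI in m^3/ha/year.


Formula: MAI = Total Volume / Stand Age
MAI = 295.8 m^3/ha / 55 years
MAI = 5.38 m^3/ha/year

5.38


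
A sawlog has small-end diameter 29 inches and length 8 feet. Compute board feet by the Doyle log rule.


Doyle: BF = (D - 4)^2 * L / 16
Adjusted diameter = 29 - 4 = 25 in
(D-4)^2 = 25^2 = 625
BF = 625 * 8 / 16 = 313 BF

313


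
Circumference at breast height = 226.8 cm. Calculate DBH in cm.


Formula: DBH = C / pi
DBH = 226.8 / pi
pi = 3.14159...
DBH = 72.2 cm

72.2


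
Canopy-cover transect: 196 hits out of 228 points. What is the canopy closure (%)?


Formula: Canopy closure = covered points / total points * 100
Closure = 196 / 228 * 100
Closure = 0.8596 * 100 = 86.0%

86.0


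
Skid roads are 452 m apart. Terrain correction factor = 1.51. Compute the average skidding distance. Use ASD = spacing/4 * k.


Formula: ASD = (spacing / 4) * correction
Uncorrected distance = spacing / 4 = 452 / 4 = 113 m
ASD = 113 * 1.51 = 171 m

171


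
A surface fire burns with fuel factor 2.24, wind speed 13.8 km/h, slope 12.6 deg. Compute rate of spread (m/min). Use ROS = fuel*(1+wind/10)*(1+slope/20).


Formula: ROS = fuel * (1 + wind/10) * (1 + slope/20)
Wind factor = 1 + 13.8/10 = 2.38
Slope factor = 1 + 12.6/20 = 1.63
ROS = 2.24 * 2.38 * 1.63 = 8.69 m/min

8.69


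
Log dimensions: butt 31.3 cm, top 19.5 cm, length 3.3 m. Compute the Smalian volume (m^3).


Smalian: V = (A1 + A2)/2 * L,  A = pi*(D/200)^2
A1 = pi*(31.3/200)^2 = 0.076945 m^2
A2 = pi*(19.5/200)^2 = 0.029865 m^2
V = (0.076945+0.029865)/2*3.3 = 0.1762 m^3

0.1762


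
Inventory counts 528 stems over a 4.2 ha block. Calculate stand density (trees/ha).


Formula: Stand Density = N_trees / Area_ha
Density = 528 trees / 4.2 ha
Density = 126 trees/ha

126


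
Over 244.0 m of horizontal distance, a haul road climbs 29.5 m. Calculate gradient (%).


Formula: Gradient = rise / run * 100
Gradient = 29.5 / 244.0 * 100 = 12.1%

12.1


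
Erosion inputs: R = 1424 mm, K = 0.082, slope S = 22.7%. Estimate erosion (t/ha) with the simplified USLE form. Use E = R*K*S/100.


Formula: E = R * K * S / 100  (simplified USLE)
R * K = 1424 * 0.082 = 116.768
E = 116.768 * 22.7 / 100 = 26.51 t/ha

26.51


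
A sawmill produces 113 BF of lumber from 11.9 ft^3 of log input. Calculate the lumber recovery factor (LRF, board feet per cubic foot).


Formula: LRF = Lumber Output (BF) / Log Input (ft^3)
LRF = 113 BF / 11.9 ft^3
LRF = 9.5 BF/ft^3

9.5


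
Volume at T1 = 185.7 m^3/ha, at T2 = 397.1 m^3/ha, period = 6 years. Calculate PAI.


Formula: PAI = (V_T2 - V_T1) / (T2 - T1)
Volume increment = 397.1 - 185.7 = 211.4 m^3/ha
PAI = 211.4 / 6 = 35.23 m^3/ha/year

35.23


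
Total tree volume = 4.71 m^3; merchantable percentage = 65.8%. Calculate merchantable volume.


Formula: MV = V_total * (merchantable_pct / 100)
Merchantable fraction = 65.8% / 100 = 0.658
MV = 4.71 m^3 * 0.658 = 3.099 m^3

3.099


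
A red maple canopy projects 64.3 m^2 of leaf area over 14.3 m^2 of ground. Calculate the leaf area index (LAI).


Formula: LAI = total leaf area / ground area  (dimensionless)
LAI = 64.3 m^2 / 14.3 m^2
LAI = 4.5

4.5


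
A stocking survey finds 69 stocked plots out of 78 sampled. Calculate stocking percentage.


Formula: Stocking % = stocked plots / total plots * 100
Stocking = 69 / 78 * 100
Stocking = 0.8846 * 100 = 88.5%

88.5


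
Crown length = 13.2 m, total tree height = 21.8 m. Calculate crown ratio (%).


Formula: Crown Ratio = (Crown Length / Total Height) * 100
CR = (13.2 m / 21.8 m) * 100
CR = 0.6055 * 100 = 60.6%

60.6


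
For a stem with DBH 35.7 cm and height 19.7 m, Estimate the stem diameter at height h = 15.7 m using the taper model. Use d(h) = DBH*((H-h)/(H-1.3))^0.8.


Taper: d(h) = DBH * ((H - h) / (H - 1.3))^0.8
Numerator = H - h = 19.7 - 15.7 = 4.0 m
Denominator = H - 1.3 = 19.7 - 1.3 = 18.4 m
Ratio = 4.0 / 18.4 = 0.21739
d = 35.7 * 0.21739^0.8 = 10.5 cm

10.5


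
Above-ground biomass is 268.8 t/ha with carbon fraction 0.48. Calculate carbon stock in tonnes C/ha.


Formula: Carbon Stock = Biomass * Carbon Fraction
C = 268.8 t/ha * 0.48
C = 129.0 t C/ha

129.0


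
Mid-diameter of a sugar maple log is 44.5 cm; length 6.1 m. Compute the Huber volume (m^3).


Huber: V = Am * L,  Am = pi*(Dm/200)^2
Am = pi*(44.5/200)^2 = 0.155528 m^2
V = 0.155528*6.1 = 0.9487 m^3

0.9487


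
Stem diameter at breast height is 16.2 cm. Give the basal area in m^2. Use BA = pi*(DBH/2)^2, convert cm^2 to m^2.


Formula: BA = pi * (DBH/2)^2 / 10000  (cm^2 to m^2)
Radius = DBH/2 = 16.2/2 = 8.1 cm
BA = pi * 8.1^2 / 10000
   = 206.1199 cm^2 / 10000
   = 0.0206 m^2

0.0206


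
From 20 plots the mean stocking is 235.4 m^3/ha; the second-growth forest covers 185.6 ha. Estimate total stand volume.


Formula: Total Volume = Mean Volume per ha * Total Area
Total Volume = 235.4 m^3/ha * 185.6 ha
Total Volume = 43690 m^3

43690


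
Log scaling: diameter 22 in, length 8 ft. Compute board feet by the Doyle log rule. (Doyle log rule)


Doyle: BF = (D - 4)^2 * L / 16
Adjusted diameter = 22 - 4 = 18 in
(D-4)^2 = 18^2 = 324
BF = 324 * 8 / 16 = 162 BF

162


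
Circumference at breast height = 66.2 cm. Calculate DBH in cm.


Formula: DBH = C / pi
DBH = 66.2 / pi
pi = 3.14159...
DBH = 21.1 cm

21.1


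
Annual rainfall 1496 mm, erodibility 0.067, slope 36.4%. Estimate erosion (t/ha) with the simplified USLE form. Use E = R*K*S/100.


Formula: E = R * K * S / 100  (simplified USLE)
R * K = 1496 * 0.067 = 100.232
E = 100.232 * 36.4 / 100 = 36.48 t/ha

36.48


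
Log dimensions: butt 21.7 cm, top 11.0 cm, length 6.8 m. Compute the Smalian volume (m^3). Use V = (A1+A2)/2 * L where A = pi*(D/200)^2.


Smalian: V = (A1 + A2)/2 * L,  A = pi*(D/200)^2
A1 = pi*(21.7/200)^2 = 0.036984 m^2
A2 = pi*(11.0/200)^2 = 0.009503 m^2
V = (0.036984+0.009503)/2*6.8 = 0.1581 m^3

0.1581


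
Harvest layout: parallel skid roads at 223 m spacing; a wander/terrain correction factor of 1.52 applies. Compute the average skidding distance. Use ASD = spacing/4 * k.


Formula: ASD = (spacing / 4) * correction
Uncorrected distance = spacing / 4 = 223 / 4 = 55.75 m
ASD = 55.75 * 1.52 = 85 m

85


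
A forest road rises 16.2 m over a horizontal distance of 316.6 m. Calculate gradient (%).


Formula: Gradient = rise / run * 100
Gradient = 16.2 / 316.6 * 100 = 5.1%

5.1


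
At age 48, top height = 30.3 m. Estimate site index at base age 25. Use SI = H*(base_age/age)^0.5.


Formula: SI = H_dom * (base_age / age)^0.5
Age ratio = 25 / 48 = 0.52083
sqrt(age_ratio) = 0.72169
SI = 30.3 * 0.72169 = 21.9 m

21.9


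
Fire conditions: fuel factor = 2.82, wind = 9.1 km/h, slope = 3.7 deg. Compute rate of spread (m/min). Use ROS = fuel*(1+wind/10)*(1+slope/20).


Formula: ROS = fuel * (1 + wind/10) * (1 + slope/20)
Wind factor = 1 + 9.1/10 = 1.91
Slope factor = 1 + 3.7/20 = 1.185
ROS = 2.82 * 1.91 * 1.185 = 6.38 m/min

6.38


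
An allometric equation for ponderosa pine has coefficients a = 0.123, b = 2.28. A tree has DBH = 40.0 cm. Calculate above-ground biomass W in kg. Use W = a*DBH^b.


Formula: W = a * DBH^b  (allometric power law)
DBH^b = 40.0^2.28 = 4494.6593
W = 0.123 * 4494.6593 = 552.8 kg

552.8


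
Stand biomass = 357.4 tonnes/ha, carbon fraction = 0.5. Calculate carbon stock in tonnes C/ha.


Formula: Carbon Stock = Biomass * Carbon Fraction
C = 357.4 t/ha * 0.5
C = 178.7 t C/ha

178.7


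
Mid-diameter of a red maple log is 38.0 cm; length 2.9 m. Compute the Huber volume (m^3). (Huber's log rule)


Huber: V = Am * L,  Am = pi*(Dm/200)^2
Am = pi*(38.0/200)^2 = 0.113411 m^2
V = 0.113411*2.9 = 0.3289 m^3

0.3289


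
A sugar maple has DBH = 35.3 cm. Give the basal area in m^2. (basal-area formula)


Formula: BA = pi * (DBH/2)^2 / 10000  (cm^2 to m^2)
Radius = DBH/2 = 35.3/2 = 17.65 cm
BA = pi * 17.65^2 / 10000
   = 978.6768 cm^2 / 10000
   = 0.0979 m^2

0.0979


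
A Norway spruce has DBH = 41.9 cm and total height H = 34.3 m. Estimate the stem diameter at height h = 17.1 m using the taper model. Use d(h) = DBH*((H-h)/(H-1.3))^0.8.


Taper: d(h) = DBH * ((H - h) / (H - 1.3))^0.8
Numerator = H - h = 34.3 - 17.1 = 17.2 m
Denominator = H - 1.3 = 34.3 - 1.3 = 33.0 m
Ratio = 17.2 / 33.0 = 0.52121
d = 41.9 * 0.52121^0.8 = 24.9 cm

24.9


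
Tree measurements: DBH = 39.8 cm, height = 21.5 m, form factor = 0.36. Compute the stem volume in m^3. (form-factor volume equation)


Formula: V = pi * (DBH/200)^2 * H * ff
Radius = DBH/200 = 39.8/200 = 0.199 m
Radius^2 = 0.199^2 = 0.039601 m^2
V = pi * 0.039601 * 21.5 * 0.36
V = 0.963 m^3

0.963


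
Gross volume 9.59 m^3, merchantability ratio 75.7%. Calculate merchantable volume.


Formula: MV = V_total * (merchantable_pct / 100)
Merchantable fraction = 75.7% / 100 = 0.757
MV = 9.59 m^3 * 0.757 = 7.26 m^3

7.26


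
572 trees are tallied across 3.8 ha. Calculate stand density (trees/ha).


Formula: Stand Density = N_trees / Area_ha
Density = 572 trees / 3.8 ha
Density = 151 trees/ha

151


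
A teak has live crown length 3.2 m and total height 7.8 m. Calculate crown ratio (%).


Formula: Crown Ratio = (Crown Length / Total Height) * 100
CR = (3.2 m / 7.8 m) * 100
CR = 0.4103 * 100 = 41.0%

41.0


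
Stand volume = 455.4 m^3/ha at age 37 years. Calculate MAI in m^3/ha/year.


Formula: MAI = Total Volume / Stand Age
MAI = 455.4 m^3/ha / 37 years
MAI = 12.31 m^3/ha/year

12.31


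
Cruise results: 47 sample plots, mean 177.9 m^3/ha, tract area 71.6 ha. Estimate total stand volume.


Formula: Total Volume = Mean Volume per ha * Total Area
Total Volume = 177.9 m^3/ha * 71.6 ha
Total Volume = 12738 m^3

12738


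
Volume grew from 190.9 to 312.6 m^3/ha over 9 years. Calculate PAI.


Formula: PAI = (V_T2 - V_T1) / (T2 - T1)
Volume increment = 312.6 - 190.9 = 121.7 m^3/ha
PAI = 121.7 / 9 = 13.52 m^3/ha/year

13.52


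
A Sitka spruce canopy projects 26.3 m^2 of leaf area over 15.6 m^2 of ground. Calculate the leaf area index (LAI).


Formula: LAI = total leaf area / ground area  (dimensionless)
LAI = 26.3 m^2 / 15.6 m^2
LAI = 1.69

1.69


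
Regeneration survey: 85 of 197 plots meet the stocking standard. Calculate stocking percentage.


Formula: Stocking % = stocked plots / total plots * 100
Stocking = 85 / 197 * 100
Stocking = 0.4315 * 100 = 43.1%

43.1


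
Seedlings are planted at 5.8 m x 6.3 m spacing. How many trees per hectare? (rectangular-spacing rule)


Formula: TPH = 10000 m^2/ha / (spacing_x * spacing_y)
Area per tree = 5.8 m * 6.3 m = 36.54 m^2
TPH = 10000 / 36.54 = 274 trees/ha

274


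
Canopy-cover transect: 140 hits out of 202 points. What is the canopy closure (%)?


Formula: Canopy closure = covered points / total points * 100
Closure = 140 / 202 * 100
Closure = 0.6931 * 100 = 69.3%

69.3


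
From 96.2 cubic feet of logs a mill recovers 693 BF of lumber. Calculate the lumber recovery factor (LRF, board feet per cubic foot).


Formula: LRF = Lumber Output (BF) / Log Input (ft^3)
LRF = 693 BF / 96.2 ft^3
LRF = 7.2 BF/ft^3

7.2


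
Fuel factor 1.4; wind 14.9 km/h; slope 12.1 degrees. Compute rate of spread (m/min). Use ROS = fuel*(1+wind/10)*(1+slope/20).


Formula: ROS = fuel * (1 + wind/10) * (1 + slope/20)
Wind factor = 1 + 14.9/10 = 2.49
Slope factor = 1 + 12.1/20 = 1.605
ROS = 1.4 * 2.49 * 1.605 = 5.6 m/min

5.6


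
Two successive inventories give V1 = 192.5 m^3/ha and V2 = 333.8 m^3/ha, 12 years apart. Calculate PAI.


Formula: PAI = (V_T2 - V_T1) / (T2 - T1)
Volume increment = 333.8 - 192.5 = 141.3 m^3/ha
PAI = 141.3 / 12 = 11.78 m^3/ha/year

11.78


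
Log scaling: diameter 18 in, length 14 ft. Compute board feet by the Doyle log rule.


Doyle: BF = (D - 4)^2 * L / 16
Adjusted diameter = 18 - 4 = 14 in
(D-4)^2 = 14^2 = 196
BF = 196 * 14 / 16 = 172 BF

172


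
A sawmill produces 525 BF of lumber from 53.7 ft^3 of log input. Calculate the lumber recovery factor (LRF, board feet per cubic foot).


Formula: LRF = Lumber Output (BF) / Log Input (ft^3)
LRF = 525 BF / 53.7 ft^3
LRF = 9.78 BF/ft^3

9.78


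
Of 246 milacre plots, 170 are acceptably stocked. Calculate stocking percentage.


Formula: Stocking % = stocked plots / total plots * 100
Stocking = 170 / 246 * 100
Stocking = 0.6911 * 100 = 69.1%

69.1


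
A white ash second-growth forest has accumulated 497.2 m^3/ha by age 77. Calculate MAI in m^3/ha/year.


Formula: MAI = Total Volume / Stand Age
MAI = 497.2 m^3/ha / 77 years
MAI = 6.46 m^3/ha/year

6.46


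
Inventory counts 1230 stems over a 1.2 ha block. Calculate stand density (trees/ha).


Formula: Stand Density = N_trees / Area_ha
Density = 1230 trees / 1.2 ha
Density = 1025 trees/ha

1025


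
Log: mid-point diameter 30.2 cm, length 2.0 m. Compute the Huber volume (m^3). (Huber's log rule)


Huber: V = Am * L,  Am = pi*(Dm/200)^2
Am = pi*(30.2/200)^2 = 0.071631 m^2
V = 0.071631*2.0 = 0.1433 m^3

0.1433


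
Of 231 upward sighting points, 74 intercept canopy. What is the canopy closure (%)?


Formula: Canopy closure = covered points / total points * 100
Closure = 74 / 231 * 100
Closure = 0.3203 * 100 = 32.0%

32.0


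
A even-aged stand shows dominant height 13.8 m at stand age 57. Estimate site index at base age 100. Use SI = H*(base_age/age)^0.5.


Formula: SI = H_dom * (base_age / age)^0.5
Age ratio = 100 / 57 = 1.75439
sqrt(age_ratio) = 1.32453
SI = 13.8 * 1.32453 = 18.3 m

18.3


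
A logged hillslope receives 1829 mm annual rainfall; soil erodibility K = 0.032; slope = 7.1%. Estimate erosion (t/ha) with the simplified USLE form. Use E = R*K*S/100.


Formula: E = R * K * S / 100  (simplified USLE)
R * K = 1829 * 0.032 = 58.528
E = 58.528 * 7.1 / 100 = 4.16 t/ha

4.16


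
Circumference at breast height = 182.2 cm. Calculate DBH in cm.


Formula: DBH = C / pi
DBH = 182.2 / pi
pi = 3.14159...
DBH = 58.0 cm

58.0


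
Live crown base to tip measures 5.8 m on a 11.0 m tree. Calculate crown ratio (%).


Formula: Crown Ratio = (Crown Length / Total Height) * 100
CR = (5.8 m / 11.0 m) * 100
CR = 0.5273 * 100 = 52.7%

52.7


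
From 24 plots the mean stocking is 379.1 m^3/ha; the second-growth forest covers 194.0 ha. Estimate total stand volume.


Formula: Total Volume = Mean Volume per ha * Total Area
Total Volume = 379.1 m^3/ha * 194.0 ha
Total Volume = 73545 m^3

73545


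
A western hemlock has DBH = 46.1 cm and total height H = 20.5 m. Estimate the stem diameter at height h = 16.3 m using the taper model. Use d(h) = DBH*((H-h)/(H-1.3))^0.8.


Taper: d(h) = DBH * ((H - h) / (H - 1.3))^0.8
Numerator = H - h = 20.5 - 16.3 = 4.2 m
Denominator = H - 1.3 = 20.5 - 1.3 = 19.2 m
Ratio = 4.2 / 19.2 = 0.21875
d = 46.1 * 0.21875^0.8 = 13.7 cm

13.7


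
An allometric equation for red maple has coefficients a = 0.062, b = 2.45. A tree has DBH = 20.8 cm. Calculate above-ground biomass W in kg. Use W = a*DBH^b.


Formula: W = a * DBH^b  (allometric power law)
DBH^b = 20.8^2.45 = 1695.3336
W = 0.062 * 1695.3336 = 105.1 kg

105.1


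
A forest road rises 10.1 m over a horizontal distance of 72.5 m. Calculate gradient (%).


Formula: Gradient = rise / run * 100
Gradient = 10.1 / 72.5 * 100 = 13.9%

13.9


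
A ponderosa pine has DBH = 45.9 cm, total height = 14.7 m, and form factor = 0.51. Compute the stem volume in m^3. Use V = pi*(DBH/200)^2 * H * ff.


Formula: V = pi * (DBH/200)^2 * H * ff
Radius = DBH/200 = 45.9/200 = 0.2295 m
Radius^2 = 0.2295^2 = 0.05267025 m^2
V = pi * 0.05267025 * 14.7 * 0.51
V = 1.241 m^3

1.241


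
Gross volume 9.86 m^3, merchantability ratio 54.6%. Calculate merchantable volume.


Formula: MV = V_total * (merchantable_pct / 100)
Merchantable fraction = 54.6% / 100 = 0.546
MV = 9.86 m^3 * 0.546 = 5.384 m^3

5.384


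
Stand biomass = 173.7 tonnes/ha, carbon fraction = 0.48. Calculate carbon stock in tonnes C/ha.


Formula: Carbon Stock = Biomass * Carbon Fraction
C = 173.7 t/ha * 0.48
C = 83.4 t C/ha

83.4


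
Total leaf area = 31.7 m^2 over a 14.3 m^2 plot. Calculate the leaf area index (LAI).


Formula: LAI = total leaf area / ground area  (dimensionless)
LAI = 31.7 m^2 / 14.3 m^2
LAI = 2.22

2.22


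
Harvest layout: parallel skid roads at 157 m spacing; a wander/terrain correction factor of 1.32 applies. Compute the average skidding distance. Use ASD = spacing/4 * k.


Formula: ASD = (spacing / 4) * correction
Uncorrected distance = spacing / 4 = 157 / 4 = 39.25 m
ASD = 39.25 * 1.32 = 52 m

52


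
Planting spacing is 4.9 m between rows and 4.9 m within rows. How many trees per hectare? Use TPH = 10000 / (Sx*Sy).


Formula: TPH = 10000 m^2/ha / (spacing_x * spacing_y)
Area per tree = 4.9 m * 4.9 m = 24.01 m^2
TPH = 10000 / 24.01 = 416 trees/ha

416


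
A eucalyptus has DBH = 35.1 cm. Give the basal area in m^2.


Formula: BA = pi * (DBH/2)^2 / 10000  (cm^2 to m^2)
Radius = DBH/2 = 35.1/2 = 17.55 cm
BA = pi * 17.55^2 / 10000
   = 967.6184 cm^2 / 10000
   = 0.0968 m^2

0.0968


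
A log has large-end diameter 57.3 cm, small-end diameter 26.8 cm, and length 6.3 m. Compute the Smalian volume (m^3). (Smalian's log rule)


Smalian: V = (A1 + A2)/2 * L,  A = pi*(D/200)^2
A1 = pi*(57.3/200)^2 = 0.257869 m^2
A2 = pi*(26.8/200)^2 = 0.05641 m^2
V = (0.257869+0.05641)/2*6.3 = 0.99 m^3

0.99


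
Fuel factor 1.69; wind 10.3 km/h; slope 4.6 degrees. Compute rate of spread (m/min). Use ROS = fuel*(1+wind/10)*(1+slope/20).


Formula: ROS = fuel * (1 + wind/10) * (1 + slope/20)
Wind factor = 1 + 10.3/10 = 2.03
Slope factor = 1 + 4.6/20 = 1.23
ROS = 1.69 * 2.03 * 1.23 = 4.22 m/min

4.22


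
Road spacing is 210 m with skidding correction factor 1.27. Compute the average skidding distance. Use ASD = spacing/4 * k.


Formula: ASD = (spacing / 4) * correction
Uncorrected distance = spacing / 4 = 210 / 4 = 52.5 m
ASD = 52.5 * 1.27 = 67 m

67


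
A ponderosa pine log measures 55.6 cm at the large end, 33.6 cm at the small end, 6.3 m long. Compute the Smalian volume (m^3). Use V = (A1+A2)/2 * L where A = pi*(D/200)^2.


Smalian: V = (A1 + A2)/2 * L,  A = pi*(D/200)^2
A1 = pi*(55.6/200)^2 = 0.242795 m^2
A2 = pi*(33.6/200)^2 = 0.088668 m^2
V = (0.242795+0.088668)/2*6.3 = 1.0441 m^3

1.0441


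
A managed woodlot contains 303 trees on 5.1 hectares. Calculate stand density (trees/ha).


Formula: Stand Density = N_trees / Area_ha
Density = 303 trees / 5.1 ha
Density = 59 trees/ha

59


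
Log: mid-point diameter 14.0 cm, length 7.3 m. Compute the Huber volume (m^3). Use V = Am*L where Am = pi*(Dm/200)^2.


Huber: V = Am * L,  Am = pi*(Dm/200)^2
Am = pi*(14.0/200)^2 = 0.015394 m^2
V = 0.015394*7.3 = 0.1124 m^3

0.1124


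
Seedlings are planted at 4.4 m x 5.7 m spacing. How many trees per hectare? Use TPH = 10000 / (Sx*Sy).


Formula: TPH = 10000 m^2/ha / (spacing_x * spacing_y)
Area per tree = 4.4 m * 5.7 m = 25.08 m^2
TPH = 10000 / 25.08 = 399 trees/ha

399


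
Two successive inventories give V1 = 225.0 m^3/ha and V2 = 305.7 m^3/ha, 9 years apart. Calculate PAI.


Formula: PAI = (V_T2 - V_T1) / (T2 - T1)
Volume increment = 305.7 - 225.0 = 80.7 m^3/ha
PAI = 80.7 / 9 = 8.97 m^3/ha/year

8.97


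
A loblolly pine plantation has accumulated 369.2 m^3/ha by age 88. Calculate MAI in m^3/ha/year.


Formula: MAI = Total Volume / Stand Age
MAI = 369.2 m^3/ha / 88 years
MAI = 4.2 m^3/ha/year

4.2


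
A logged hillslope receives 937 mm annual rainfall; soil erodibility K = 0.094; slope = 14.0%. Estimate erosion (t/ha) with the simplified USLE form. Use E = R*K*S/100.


Formula: E = R * K * S / 100  (simplified USLE)
R * K = 937 * 0.094 = 88.078
E = 88.078 * 14.0 / 100 = 12.33 t/ha

12.33


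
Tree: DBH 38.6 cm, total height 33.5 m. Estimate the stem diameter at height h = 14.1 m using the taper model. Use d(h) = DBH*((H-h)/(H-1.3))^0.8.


Taper: d(h) = DBH * ((H - h) / (H - 1.3))^0.8
Numerator = H - h = 33.5 - 14.1 = 19.4 m
Denominator = H - 1.3 = 33.5 - 1.3 = 32.2 m
Ratio = 19.4 / 32.2 = 0.60248
d = 38.6 * 0.60248^0.8 = 25.7 cm

25.7


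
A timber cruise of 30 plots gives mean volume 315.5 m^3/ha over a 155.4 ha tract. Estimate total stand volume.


Formula: Total Volume = Mean Volume per ha * Total Area
Total Volume = 315.5 m^3/ha * 155.4 ha
Total Volume = 49029 m^3

49029


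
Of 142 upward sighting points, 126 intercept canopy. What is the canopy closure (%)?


Formula: Canopy closure = covered points / total points * 100
Closure = 126 / 142 * 100
Closure = 0.8873 * 100 = 88.7%

88.7


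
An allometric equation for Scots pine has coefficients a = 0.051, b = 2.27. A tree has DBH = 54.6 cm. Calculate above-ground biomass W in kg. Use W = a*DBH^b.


Formula: W = a * DBH^b  (allometric power law)
DBH^b = 54.6^2.27 = 8778.6412
W = 0.051 * 8778.6412 = 447.7 kg

447.7


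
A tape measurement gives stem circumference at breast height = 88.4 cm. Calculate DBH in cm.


Formula: DBH = C / pi
DBH = 88.4 / pi
pi = 3.14159...
DBH = 28.1 cm

28.1


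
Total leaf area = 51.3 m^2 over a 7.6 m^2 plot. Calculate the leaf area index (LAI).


Formula: LAI = total leaf area / ground area  (dimensionless)
LAI = 51.3 m^2 / 7.6 m^2
LAI = 6.75

6.75


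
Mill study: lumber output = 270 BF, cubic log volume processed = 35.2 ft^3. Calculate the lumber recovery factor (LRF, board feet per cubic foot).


Formula: LRF = Lumber Output (BF) / Log Input (ft^3)
LRF = 270 BF / 35.2 ft^3
LRF = 7.67 BF/ft^3

7.67


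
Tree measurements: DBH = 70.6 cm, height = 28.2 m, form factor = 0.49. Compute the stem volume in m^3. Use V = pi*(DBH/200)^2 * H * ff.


Formula: V = pi * (DBH/200)^2 * H * ff
Radius = DBH/200 = 70.6/200 = 0.353 m
Radius^2 = 0.353^2 = 0.124609 m^2
V = pi * 0.124609 * 28.2 * 0.49
V = 5.409 m^3

5.409


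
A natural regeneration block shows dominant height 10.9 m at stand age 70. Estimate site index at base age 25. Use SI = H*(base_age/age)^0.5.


Formula: SI = H_dom * (base_age / age)^0.5
Age ratio = 25 / 70 = 0.35714
sqrt(age_ratio) = 0.59761
SI = 10.9 * 0.59761 = 6.5 m

6.5


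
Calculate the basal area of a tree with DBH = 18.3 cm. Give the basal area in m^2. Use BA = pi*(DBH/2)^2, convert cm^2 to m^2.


Formula: BA = pi * (DBH/2)^2 / 10000  (cm^2 to m^2)
Radius = DBH/2 = 18.3/2 = 9.15 cm
BA = pi * 9.15^2 / 10000
   = 263.022 cm^2 / 10000
   = 0.0263 m^2

0.0263


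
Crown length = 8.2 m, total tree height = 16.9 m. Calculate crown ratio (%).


Formula: Crown Ratio = (Crown Length / Total Height) * 100
CR = (8.2 m / 16.9 m) * 100
CR = 0.4852 * 100 = 48.5%

48.5


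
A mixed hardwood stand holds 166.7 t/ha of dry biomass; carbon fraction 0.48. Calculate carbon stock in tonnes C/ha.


Formula: Carbon Stock = Biomass * Carbon Fraction
C = 166.7 t/ha * 0.48
C = 80.0 t C/ha

80.0


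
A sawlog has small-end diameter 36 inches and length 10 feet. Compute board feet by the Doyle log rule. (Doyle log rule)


Doyle: BF = (D - 4)^2 * L / 16
Adjusted diameter = 36 - 4 = 32 in
(D-4)^2 = 32^2 = 1024
BF = 1024 * 10 / 16 = 640 BF

640


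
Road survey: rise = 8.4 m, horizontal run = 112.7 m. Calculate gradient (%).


Formula: Gradient = rise / run * 100
Gradient = 8.4 / 112.7 * 100 = 7.5%

7.5


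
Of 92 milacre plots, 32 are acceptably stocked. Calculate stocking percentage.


Formula: Stocking % = stocked plots / total plots * 100
Stocking = 32 / 92 * 100
Stocking = 0.3478 * 100 = 34.8%

34.8


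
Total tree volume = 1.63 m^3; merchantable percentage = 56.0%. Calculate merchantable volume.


Formula: MV = V_total * (merchantable_pct / 100)
Merchantable fraction = 56.0% / 100 = 0.56
MV = 1.63 m^3 * 0.56 = 0.913 m^3

0.913


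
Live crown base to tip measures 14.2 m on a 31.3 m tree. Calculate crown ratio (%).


Formula: Crown Ratio = (Crown Length / Total Height) * 100
CR = (14.2 m / 31.3 m) * 100
CR = 0.4537 * 100 = 45.4%

45.4


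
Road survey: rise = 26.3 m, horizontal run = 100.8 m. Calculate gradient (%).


Formula: Gradient = rise / run * 100
Gradient = 26.3 / 100.8 * 100 = 26.1%

26.1


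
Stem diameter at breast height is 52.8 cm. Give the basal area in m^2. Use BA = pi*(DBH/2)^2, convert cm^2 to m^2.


Formula: BA = pi * (DBH/2)^2 / 10000  (cm^2 to m^2)
Radius = DBH/2 = 52.8/2 = 26.4 cm
BA = pi * 26.4^2 / 10000
   = 2189.5644 cm^2 / 10000
   = 0.219 m^2

0.219


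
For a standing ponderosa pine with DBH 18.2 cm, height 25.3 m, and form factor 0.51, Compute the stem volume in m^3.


Formula: V = pi * (DBH/200)^2 * H * ff
Radius = DBH/200 = 18.2/200 = 0.091 m
Radius^2 = 0.091^2 = 0.008281 m^2
V = pi * 0.008281 * 25.3 * 0.51
V = 0.336 m^3

0.336


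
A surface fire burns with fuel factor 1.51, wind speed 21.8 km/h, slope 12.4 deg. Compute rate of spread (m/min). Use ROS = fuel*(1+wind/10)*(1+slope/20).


Formula: ROS = fuel * (1 + wind/10) * (1 + slope/20)
Wind factor = 1 + 21.8/10 = 3.18
Slope factor = 1 + 12.4/20 = 1.62
ROS = 1.51 * 3.18 * 1.62 = 7.78 m/min

7.78


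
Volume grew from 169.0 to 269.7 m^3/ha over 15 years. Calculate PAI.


Formula: PAI = (V_T2 - V_T1) / (T2 - T1)
Volume increment = 269.7 - 169.0 = 100.7 m^3/ha
PAI = 100.7 / 15 = 6.71 m^3/ha/year

6.71


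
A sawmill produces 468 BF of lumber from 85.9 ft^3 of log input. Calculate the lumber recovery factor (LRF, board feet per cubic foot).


Formula: LRF = Lumber Output (BF) / Log Input (ft^3)
LRF = 468 BF / 85.9 ft^3
LRF = 5.45 BF/ft^3

5.45


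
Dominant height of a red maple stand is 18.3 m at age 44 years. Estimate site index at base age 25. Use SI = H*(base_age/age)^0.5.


Formula: SI = H_dom * (base_age / age)^0.5
Age ratio = 25 / 44 = 0.56818
sqrt(age_ratio) = 0.75378
SI = 18.3 * 0.75378 = 13.8 m

13.8


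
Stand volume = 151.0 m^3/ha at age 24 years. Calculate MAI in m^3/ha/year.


Formula: MAI = Total Volume / Stand Age
MAI = 151.0 m^3/ha / 24 years
MAI = 6.29 m^3/ha/year

6.29


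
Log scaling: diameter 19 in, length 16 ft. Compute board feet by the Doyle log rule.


Doyle: BF = (D - 4)^2 * L / 16
Adjusted diameter = 19 - 4 = 15 in
(D-4)^2 = 15^2 = 225
BF = 225 * 16 / 16 = 225 BF

225
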